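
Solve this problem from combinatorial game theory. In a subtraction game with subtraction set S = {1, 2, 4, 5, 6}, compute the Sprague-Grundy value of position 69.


The subtraction set is S = {1, 2, 4, 5, 6}.
G(k) = mex{ G(k - s) : s in S, s <= k }. We compute iteratively: G(0) = 0.
G(1) = mex({0}) = 1
G(2) = mex({0, 1}) = 2
G(3) = mex({1, 2}) = 0
G(4) = mex({0, 2}) = 1
G(5) = mex({0, 1}) = 2
G(6) = mex({0, 1, 2}) = 3
G(7) = mex({0, 1, 2, 3}) = 4
G(8) = mex({0, 1, 2, 3, 4}) = 5
G(9) = mex({0, 1, 2, 4, 5}) = 3
G(10) = mex({1, 2, 3, 5}) = 0
G(11) = mex({0, 2, 3, 4}) = 1
G(12) = mex({0, 1, 3, 4, 5}) = 2
G(13) = mex({1, 2, 3, 4, 5}) = 0
G(14) = mex({0, 2, 3, 5}) = 1
G(15) = mex({0, 1, 3}) = 2
Observe that G(10)..G(15) = 0, 1, 2, 0, 1, 2 repeats G(0)..G(5) = 0, 1, 2, 0, 1, 2.
For k >= max(S) = 6, G(k) is determined by the previous 6 values G(k-6)..G(k-1); a window of 6 consecutive values has recurred shifted by 10, so by induction G(k + 10) = G(k) for all k >= 0: the sequence is periodic from the start with period 10.
One period: G(0..9) = 0, 1, 2, 0, 1, 2, 3, 4, 5, 3.
69 mod 10 = 9, so G(69) = G(9) = 3.

3


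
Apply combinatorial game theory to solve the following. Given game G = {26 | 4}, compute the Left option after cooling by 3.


Original game: {26 | 4} (a switch {a | b} with a > b).
Cooling by t (for t below the temperature (a - b)/2 = 11) taxes each move by t: {a | b} cooled by t is {a - t | b + t}.
Cooling amount: t = 3
Cooled Left option: 26 - 3 = 23
Cooled Right option: 4 + 3 = 7
Cooled game: {23 | 7}
Left option = 23

23


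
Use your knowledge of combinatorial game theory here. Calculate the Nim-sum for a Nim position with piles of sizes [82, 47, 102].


We need the XOR (exclusive or) of all pile sizes.
After XOR-ing pile 1 (size 82): 0 XOR 82 = 82
After XOR-ing pile 2 (size 47): 82 XOR 47 = 125
After XOR-ing pile 3 (size 102): 125 XOR 102 = 27
The Nim-value of this position is 27.

27


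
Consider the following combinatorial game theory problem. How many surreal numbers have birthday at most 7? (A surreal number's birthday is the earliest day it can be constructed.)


Day 0: {|} = 0 is born. Count = 1.
Day n: the number of surreal numbers born by day n is 2^(n+1) - 1.
By day 0: 2^1 - 1 = 1
By day 1: 2^2 - 1 = 3
By day 2: 2^3 - 1 = 7
By day 3: 2^4 - 1 = 15
By day 4: 2^5 - 1 = 31
By day 5: 2^6 - 1 = 63
By day 6: 2^7 - 1 = 127
By day 7: 2^8 - 1 = 255
By day 7: 255 surreal numbers.

255


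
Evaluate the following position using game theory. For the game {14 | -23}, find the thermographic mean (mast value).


Game = {14 | -23}, a switch {a | b} with numbers a > b.
Its thermograph has left wall a - t and right wall b + t, which meet at t = (a - b)/2, where both equal (a + b)/2. So the mast (mean value) is at (a + b)/2.
Mean = (14 + (-23))/2 = -9/2 = -9/2

-9/2


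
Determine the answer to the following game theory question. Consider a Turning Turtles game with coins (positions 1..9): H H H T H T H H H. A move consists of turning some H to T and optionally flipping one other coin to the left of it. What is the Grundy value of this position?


Coins: H H H T H T H H H
Key fact: a single head at position k behaves exactly like a Nim heap of size k (turning it to T and optionally flipping a coin at j < k corresponds to moving the heap from k to j, or to 0), and heads combine as a disjunctive sum (two heads at the same place would cancel, matching j XOR j = 0). So the Nim-value is the XOR of the 1-indexed positions of the heads.
Face-up positions (1-indexed): [1, 2, 3, 5, 7, 8, 9]
XOR 0 with 1: 0 XOR 1 = 1
XOR 1 with 2: 1 XOR 2 = 3
XOR 3 with 3: 3 XOR 3 = 0
XOR 0 with 5: 0 XOR 5 = 5
XOR 5 with 7: 5 XOR 7 = 2
XOR 2 with 8: 2 XOR 8 = 10
XOR 10 with 9: 10 XOR 9 = 3
Nim-value = 3

3


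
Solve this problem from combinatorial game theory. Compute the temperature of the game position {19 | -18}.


The game is {19 | -18}, a switch {a | b} with numbers a > b.
Cooling {a | b} by t gives {a - t | b + t}, which stops being hot when a - t = b + t, i.e. at t = (a - b)/2. So the temperature of a switch is (a - b)/2.
Temperature = (Left option - Right option) / 2
= (19 - (-18)) / 2
= 37 / 2
= 37/2

37/2


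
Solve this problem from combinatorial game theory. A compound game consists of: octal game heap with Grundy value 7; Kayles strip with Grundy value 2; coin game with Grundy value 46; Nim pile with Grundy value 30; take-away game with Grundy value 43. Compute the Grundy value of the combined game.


By the Sprague-Grundy theorem, the Grundy value of a sum of games is the XOR of individual Grundy values.
octal game heap: Grundy value = 7. Running XOR: 0 XOR 7 = 7
Kayles strip: Grundy value = 2. Running XOR: 7 XOR 2 = 5
coin game: Grundy value = 46. Running XOR: 5 XOR 46 = 43
Nim pile: Grundy value = 30. Running XOR: 43 XOR 30 = 53
take-away game: Grundy value = 43. Running XOR: 53 XOR 43 = 30
The combined Grundy value is 30.

30


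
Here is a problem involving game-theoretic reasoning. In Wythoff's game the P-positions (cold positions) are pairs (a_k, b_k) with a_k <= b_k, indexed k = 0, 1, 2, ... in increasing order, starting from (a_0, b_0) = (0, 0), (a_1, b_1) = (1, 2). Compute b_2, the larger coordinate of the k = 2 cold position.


By Wythoff's theorem, a_k = floor(k * phi) and b_k = floor(k * phi^2) = a_k + k, where phi = (1 + sqrt(5))/2 is the golden ratio.
phi = (1 + sqrt(5))/2 = 1.618034
phi^2 = phi + 1 = 2.618034
k = 2
k * phi^2 = 2 * 2.618034 = 5.236068
b_2 = floor(k * phi^2) = 5 (check: a_2 + k = 3 + 2 = 5)

5


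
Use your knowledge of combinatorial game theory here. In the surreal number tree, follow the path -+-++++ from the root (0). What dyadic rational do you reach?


Sign expansion: -+-++++
Rule: track bounds (lo, hi), initially (-inf, +inf). On '+', the current value becomes lo and we move to the simplest number in (value, hi): value + 1 if hi = +inf, otherwise the midpoint (value + hi)/2. On '-', the current value becomes hi and we move to value - 1 if lo = -inf, otherwise the midpoint (lo + value)/2.
Start at 0.
Step 1: sign = -, move left. Bounds: (-inf, 0). Value = -1
Step 2: sign = +, move right. Bounds: (-1, 0). Value = -1/2
Step 3: sign = -, move left. Bounds: (-1, -1/2). Value = -3/4
Step 4: sign = +, move right. Bounds: (-3/4, -1/2). Value = -5/8
Step 5: sign = +, move right. Bounds: (-5/8, -1/2). Value = -9/16
Step 6: sign = +, move right. Bounds: (-9/16, -1/2). Value = -17/32
Step 7: sign = +, move right. Bounds: (-17/32, -1/2). Value = -33/64
The surreal number with sign expansion -+-++++ is -33/64.

-33/64


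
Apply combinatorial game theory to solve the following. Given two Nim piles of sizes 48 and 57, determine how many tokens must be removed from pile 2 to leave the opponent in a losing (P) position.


Piles: 48 and 57
Current XOR: 48 XOR 57 = 9 (non-zero, so this is an N-position).
To make the XOR zero, we need to find a move that balances the piles.
For pile 2 (size 57): target = 57 XOR 9 = 48
We reduce pile 2 from 57 to 48.
Tokens removed: 57 - 48 = 9
Verification: 48 XOR 48 = 0

9


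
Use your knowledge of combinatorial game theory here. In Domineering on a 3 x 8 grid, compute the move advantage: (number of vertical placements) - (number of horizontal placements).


Board is 3 x 8 (rows x cols).
Left (vertical) placements: (rows-1) * cols = 2 * 8 = 16
Right (horizontal) placements: rows * (cols-1) = 3 * 7 = 21
Advantage = Left - Right = 16 - 21 = -5

-5


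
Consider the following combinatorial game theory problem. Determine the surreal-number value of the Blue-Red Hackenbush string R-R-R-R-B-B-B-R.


Edges (from ground): R-R-R-R-B-B-B-R
By Berlekamp's sign-expansion rule, a Blue-Red Hackenbush stalk has the value of the surreal number whose sign sequence is the edge sequence with B -> + and R -> -.
Sign sequence: ----+++-
Trace the sign expansion in the surreal number tree, starting from 0:
Edge 1: R (sign -) -> bounds (-inf, 0), value = -1
Edge 2: R (sign -) -> bounds (-inf, -1), value = -2
Edge 3: R (sign -) -> bounds (-inf, -2), value = -3
Edge 4: R (sign -) -> bounds (-inf, -3), value = -4
Edge 5: B (sign +) -> bounds (-4, -3), value = -7/2
Edge 6: B (sign +) -> bounds (-7/2, -3), value = -13/4
Edge 7: B (sign +) -> bounds (-13/4, -3), value = -25/8
Edge 8: R (sign -) -> bounds (-13/4, -25/8), value = -51/16
Game value = -51/16

-51/16


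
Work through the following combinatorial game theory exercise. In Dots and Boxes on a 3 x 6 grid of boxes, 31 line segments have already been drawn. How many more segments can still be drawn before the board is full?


Grid: 3 x 6 boxes, i.e. 4 rows and 7 columns of dots.
Horizontal edges: (rows + 1) * cols = 4 * 6 = 24
Vertical edges: rows * (cols + 1) = 3 * 7 = 21
Total edges: 24 + 21 = 45
Edges drawn: 31
Remaining: 45 - 31 = 14

14


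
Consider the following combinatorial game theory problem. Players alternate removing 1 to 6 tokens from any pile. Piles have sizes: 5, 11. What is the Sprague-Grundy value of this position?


Subtraction set: {1, 2, 3, 4, 5, 6}
For this subtraction set, G(n) = n mod 7 (period = max + 1 = 7).
Pile 1 (size 5): G(5) = 5 mod 7 = 5
Pile 2 (size 11): G(11) = 11 mod 7 = 4
Total Grundy value = XOR of all: 5 XOR 4 = 1

1


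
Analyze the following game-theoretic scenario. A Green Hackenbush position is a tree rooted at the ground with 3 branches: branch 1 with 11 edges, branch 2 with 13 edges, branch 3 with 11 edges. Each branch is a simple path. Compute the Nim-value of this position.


The tree has 3 branches from the ground vertex.
In Green Hackenbush, the Nim-value of a simple path of length k is k.
Branch 1: length 11, Nim-value = 11
Branch 2: length 13, Nim-value = 13
Branch 3: length 11, Nim-value = 11
Total Nim-value = XOR of all branch values:
0 XOR 11 = 11
11 XOR 13 = 6
6 XOR 11 = 13
Nim-value of the tree = 13

13


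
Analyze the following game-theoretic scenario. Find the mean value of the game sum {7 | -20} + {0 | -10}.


G1 = {7 | -20}, G2 = {0 | -10}
Each is a switch {a | b} with numbers a > b; its mean value is (a + b)/2, and mean value is additive over game sums: m(G1 + G2) = m(G1) + m(G2).
Mean of G1 = (7 + (-20))/2 = -13/2 = -13/2
Mean of G2 = (0 + (-10))/2 = -10/2 = -5
Mean of G1 + G2 = -13/2 + -5 = -23/2

-23/2


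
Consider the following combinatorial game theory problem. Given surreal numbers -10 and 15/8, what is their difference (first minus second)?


x = -10, y = 15/8
Converting to common denominator: 8
x = -80/8, y = 15/8
x - y = -10 - 15/8 = -95/8

-95/8


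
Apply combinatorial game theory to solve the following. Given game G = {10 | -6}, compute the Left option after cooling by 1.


Original game: {10 | -6} (a switch {a | b} with a > b).
Cooling by t (for t below the temperature (a - b)/2 = 8) taxes each move by t: {a | b} cooled by t is {a - t | b + t}.
Cooling amount: t = 1
Cooled Left option: 10 - 1 = 9
Cooled Right option: -6 + 1 = -5
Cooled game: {9 | -5}
Left option = 9

9


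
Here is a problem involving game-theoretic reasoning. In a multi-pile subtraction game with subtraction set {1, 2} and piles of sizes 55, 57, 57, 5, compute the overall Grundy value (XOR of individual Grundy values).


Subtraction set: {1, 2}
For this subtraction set, G(n) = n mod 3 (period = max + 1 = 3).
Pile 1 (size 55): G(55) = 55 mod 3 = 1
Pile 2 (size 57): G(57) = 57 mod 3 = 0
Pile 3 (size 57): G(57) = 57 mod 3 = 0
Pile 4 (size 5): G(5) = 5 mod 3 = 2
Total Grundy value = XOR of all: 1 XOR 0 XOR 0 XOR 2 = 3

3


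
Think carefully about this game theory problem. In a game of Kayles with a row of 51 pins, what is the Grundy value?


Kayles: a move removes 1 or 2 adjacent pins from a contiguous row.
Removing pins from a row of k leaves two independent rows (a, b) with a + b = k - 1 (one pin) or a + b = k - 2 (two pins); an end removal gives a = 0.
By Sprague-Grundy, G(k) = mex{ G(a) XOR G(b) } over all these splits. G(0) = 0.
G(1): splits (0,0):0^0=0 -> mex({0}) = 1
G(2): splits (0,1):0^1=1 (0,0):0^0=0 -> mex({0, 1}) = 2
G(3): splits (0,2):0^2=2 (1,1):1^1=0 (0,1):0^1=1 -> mex({0, 1, 2}) = 3
G(4): splits (0,3):0^3=3 (1,2):1^2=3 (0,2):0^2=2 (1,1):1^1=0 -> mex({0, 2, 3}) = 1
G(5): splits (0,4):0^1=1 (1,3):1^3=2 (2,2):2^2=0 (0,3):0^3=3 (1,2):1^2=3 -> mex({0, 1, 2, 3}) = 4
G(6) = mex({0, 1, 2, 4}) = 3
G(7) = mex({0, 1, 3, 4, 5}) = 2
G(8) = mex({0, 2, 3, 5, 6}) = 1
G(9) = mex({0, 1, 2, 3, 6, 7}) = 4
G(10) = mex({0, 1, 3, 4, 5, 7}) = 2
G(11) = mex({0, 1, 2, 3, 4, 5}) = 6
G(12) = mex({0, 1, 2, 3, 5, 6, 7}) = 4
G(13) = mex({0, 2, 3, 4, 6, 7}) = 1
G(14) = mex({0, 1, 4, 5, 6, 7}) = 2
G(15) = mex({0, 1, 2, 3, 4, 5, 6}) = 7
G(16) = mex({0, 2, 3, 5, 6, 7}) = 1
G(17) = mex({0, 1, 2, 3, 5, 6, 7}) = 4
G(18) = mex({0, 1, 2, 4, 5, 6}) = 3
G(19) = mex({0, 1, 3, 4, 5, 7}) = 2
G(20) = mex({0, 2, 3, 4, 5, 6, 7}) = 1
G(21) = mex({0, 1, 2, 3, 5, 6, 7}) = 4
G(22) = mex({0, 1, 2, 3, 4, 5, 7}) = 6
G(23) = mex({0, 1, 2, 3, 4, 5, 6}) = 7
G(24) = mex({0, 1, 2, 3, 5, 6, 7}) = 4
G(25) = mex({0, 2, 3, 4, 6, 7}) = 1
G(26) = mex({0, 1, 3, 4, 5, 6, 7}) = 2
G(27) = mex({0, 1, 2, 3, 4, 5, 6, 7}) = 8
G(28) = mex({0, 1, 2, 3, 4, 6, 7, 8}) = 5
G(29) = mex({0, 1, 2, 3, 5, 6, 7, 8, 9}) = 4
G(30) = mex({0, 1, 2, 3, 4, 5, 6, 9, 10}) = 7
G(31) = mex({0, 1, 3, 4, 5, 7, 10, 11}) = 2
G(32) = mex({0, 2, 3, 4, 5, 6, 7, 9, 11}) = 1
G(33) = mex({0, 1, 2, 3, 4, 5, 6, 7, 9, 12}) = 8
G(34) = mex({0, 1, 2, 3, 4, 5, 7, 8, 11, 12}) = 6
G(35) = mex({0, 1, 2, 3, 4, 5, 6, 8, 9, 10, 11}) = 7
G(36) = mex({0, 1, 2, 3, 5, 6, 7, 9, 10}) = 4
G(37) = mex({0, 2, 3, 4, 6, 7, 9, 10, 11, 12}) = 1
G(38) = mex({0, 1, 3, 4, 5, 6, 7, 9, 10, 11, 12}) = 2
G(39) = mex({0, 1, 2, 4, 5, 6, 7, 9, 10, 12, 14}) = 3
G(40) = mex({0, 2, 3, 4, 6, 7, 11, 12, 14}) = 1
G(41) = mex({0, 1, 2, 3, 5, 6, 7, 9, 10, 11, 12}) = 4
G(42) = mex({0, 1, 2, 3, 4, 5, 6, 9, 10}) = 7
G(43) = mex({0, 1, 3, 4, 5, 7, 9, 10, 12, 15}) = 2
G(44) = mex({0, 2, 3, 4, 5, 6, 7, 9, 10, 12, 15}) = 1
G(45) = mex({0, 1, 2, 3, 4, 5, 6, 7, 9, 10, 12, 14}) = 8
G(46) = mex({0, 1, 3, 4, 5, 7, 8, 11, 12, 14}) = 2
G(47) = mex({0, 1, 2, 3, 4, 5, 6, 8, 9, 10, 11, 12}) = 7
G(48) = mex({0, 1, 2, 3, 5, 6, 7, 9, 10}) = 4
G(49) = mex({0, 2, 3, 4, 6, 7, 9, 10, 11, 12, 15}) = 1
G(50) = mex({0, 1, 4, 5, 6, 7, 9, 11, 12, 14, 15}) = 2
G(51) = mex({0, 1, 2, 3, 4, 5, 6, 7, 9, 12, 14, 15}) = 8
Therefore G(51) = 8.

8


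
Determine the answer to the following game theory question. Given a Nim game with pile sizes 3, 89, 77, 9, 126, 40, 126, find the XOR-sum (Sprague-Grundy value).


We need the XOR (exclusive or) of all pile sizes.
After XOR-ing pile 1 (size 3): 0 XOR 3 = 3
After XOR-ing pile 2 (size 89): 3 XOR 89 = 90
After XOR-ing pile 3 (size 77): 90 XOR 77 = 23
After XOR-ing pile 4 (size 9): 23 XOR 9 = 30
After XOR-ing pile 5 (size 126): 30 XOR 126 = 96
After XOR-ing pile 6 (size 40): 96 XOR 40 = 72
After XOR-ing pile 7 (size 126): 72 XOR 126 = 54
The Nim-value of this position is 54.

54


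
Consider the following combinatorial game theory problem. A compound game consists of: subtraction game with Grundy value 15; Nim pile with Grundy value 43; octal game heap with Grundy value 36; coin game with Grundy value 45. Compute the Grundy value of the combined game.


By the Sprague-Grundy theorem, the Grundy value of a sum of games is the XOR of individual Grundy values.
subtraction game: Grundy value = 15. Running XOR: 0 XOR 15 = 15
Nim pile: Grundy value = 43. Running XOR: 15 XOR 43 = 36
octal game heap: Grundy value = 36. Running XOR: 36 XOR 36 = 0
coin game: Grundy value = 45. Running XOR: 0 XOR 45 = 45
The combined Grundy value is 45.

45


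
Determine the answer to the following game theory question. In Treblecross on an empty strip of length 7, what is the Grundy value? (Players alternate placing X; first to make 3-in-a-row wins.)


Treblecross: place X on empty cells; 3-in-a-row wins.
Playing within two cells of an existing X lets the opponent win at once, so sensible play treats the cells i-2..i+2 around each X as dead. The player left with no safe cell loses, so this is a normal-play take-away game on strips of safe cells.
Placing X at cell i (0-indexed) of a strip of k safe cells leaves independent strips of sizes max(0, i-2) and max(0, k-i-3). Hence G(k) = mex{ G(max(0,i-2)) XOR G(max(0,k-i-3)) : 0 <= i < k }, with G(0) = 0.
G(1): splits (0,0):0^0=0 -> mex({0}) = 1
G(2): splits (0,0):0^0=0 -> mex({0}) = 1
G(3): splits (0,0):0^0=0 -> mex({0}) = 1
G(4): splits (0,1):0^1=1 (0,0):0^0=0 -> mex({0, 1}) = 2
G(5): splits (0,2):0^1=1 (0,1):0^1=1 (0,0):0^0=0 -> mex({0, 1}) = 2
G(6) = mex({1}) = 0
G(7) = mex({0, 1, 2}) = 3
Therefore G(7) = 3.

3


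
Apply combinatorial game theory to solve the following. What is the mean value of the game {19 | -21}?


Game = {19 | -21}, a switch {a | b} with numbers a > b.
Its thermograph has left wall a - t and right wall b + t, which meet at t = (a - b)/2, where both equal (a + b)/2. So the mast (mean value) is at (a + b)/2.
Mean = (19 + (-21))/2 = -2/2 = -1

-1


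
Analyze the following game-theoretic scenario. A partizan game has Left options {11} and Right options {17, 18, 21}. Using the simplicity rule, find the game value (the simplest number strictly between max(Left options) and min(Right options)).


Left options: {11}, max = 11
Right options: {17, 18, 21}, min = 17
All options are numbers and max(Left) < min(Right), so by the simplicity theorem the value is the simplest (earliest-born) number strictly between 11 and 17.
Integers 12 through 16 all lie strictly between 11 and 17.
Among integers, the simplest (lowest birthday = smallest |n|; 0 is born on day 0, +-n on day n) is 12.
No non-integer in the interval can be simpler: if x is a non-integer in the interval, then floor(x) or ceil(x) also lies in the interval (the interval contains an integer), and both are proper prefixes of x's sign expansion, i.e. born earlier. So the game value is 12.
Game value = 12

12


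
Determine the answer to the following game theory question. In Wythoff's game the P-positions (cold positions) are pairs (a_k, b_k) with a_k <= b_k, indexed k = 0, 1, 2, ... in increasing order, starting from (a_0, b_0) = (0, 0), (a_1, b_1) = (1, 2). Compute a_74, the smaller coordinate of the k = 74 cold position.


By Wythoff's theorem, a_k = floor(k * phi) and b_k = floor(k * phi^2) = a_k + k, where phi = (1 + sqrt(5))/2 is the golden ratio.
phi = (1 + sqrt(5))/2 = 1.618034
k = 74
k * phi = 74 * 1.618034 = 119.734515
a_74 = floor(k * phi) = 119

119


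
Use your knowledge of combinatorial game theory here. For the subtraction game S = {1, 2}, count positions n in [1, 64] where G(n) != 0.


Subtraction set S = {1, 2}, so G(n) = n mod 3.
G(n) = 0 when n is a multiple of 3.
Multiples of 3 in [1, 64]: 21
N-positions (nonzero Grundy) = 64 - 21 = 43

43


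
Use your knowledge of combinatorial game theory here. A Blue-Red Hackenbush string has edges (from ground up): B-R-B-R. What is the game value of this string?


Edges (from ground): B-R-B-R
By Berlekamp's sign-expansion rule, a Blue-Red Hackenbush stalk has the value of the surreal number whose sign sequence is the edge sequence with B -> + and R -> -.
Sign sequence: +-+-
Trace the sign expansion in the surreal number tree, starting from 0:
Edge 1: B (sign +) -> bounds (0, +inf), value = 1
Edge 2: R (sign -) -> bounds (0, 1), value = 1/2
Edge 3: B (sign +) -> bounds (1/2, 1), value = 3/4
Edge 4: R (sign -) -> bounds (1/2, 3/4), value = 5/8
Game value = 5/8

5/8


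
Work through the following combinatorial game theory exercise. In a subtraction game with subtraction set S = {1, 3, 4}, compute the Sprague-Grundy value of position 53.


The subtraction set is S = {1, 3, 4}.
G(k) = mex{ G(k - s) : s in S, s <= k }. We compute iteratively: G(0) = 0.
G(1) = mex({0}) = 1
G(2) = mex({1}) = 0
G(3) = mex({0}) = 1
G(4) = mex({0, 1}) = 2
G(5) = mex({0, 1, 2}) = 3
G(6) = mex({0, 1, 3}) = 2
G(7) = mex({1, 2}) = 0
G(8) = mex({0, 2, 3}) = 1
G(9) = mex({1, 2, 3}) = 0
G(10) = mex({0, 2}) = 1
Observe that G(7)..G(10) = 0, 1, 0, 1 repeats G(0)..G(3) = 0, 1, 0, 1.
For k >= max(S) = 4, G(k) is determined by the previous 4 values G(k-4)..G(k-1); a window of 4 consecutive values has recurred shifted by 7, so by induction G(k + 7) = G(k) for all k >= 0: the sequence is periodic from the start with period 7.
One period: G(0..6) = 0, 1, 0, 1, 2, 3, 2.
53 mod 7 = 4, so G(53) = G(4) = 2.

2


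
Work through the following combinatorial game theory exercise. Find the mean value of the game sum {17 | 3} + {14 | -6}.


G1 = {17 | 3}, G2 = {14 | -6}
Each is a switch {a | b} with numbers a > b; its mean value is (a + b)/2, and mean value is additive over game sums: m(G1 + G2) = m(G1) + m(G2).
Mean of G1 = (17 + (3))/2 = 20/2 = 10
Mean of G2 = (14 + (-6))/2 = 8/2 = 4
Mean of G1 + G2 = 10 + 4 = 14

14


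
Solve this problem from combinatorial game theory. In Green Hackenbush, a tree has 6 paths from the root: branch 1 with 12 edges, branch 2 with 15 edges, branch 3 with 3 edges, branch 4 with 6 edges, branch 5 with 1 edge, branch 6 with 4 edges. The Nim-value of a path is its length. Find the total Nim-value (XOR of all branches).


The tree has 6 branches from the ground vertex.
In Green Hackenbush, the Nim-value of a simple path of length k is k.
Branch 1: length 12, Nim-value = 12
Branch 2: length 15, Nim-value = 15
Branch 3: length 3, Nim-value = 3
Branch 4: length 6, Nim-value = 6
Branch 5: length 1, Nim-value = 1
Branch 6: length 4, Nim-value = 4
Total Nim-value = XOR of all branch values:
0 XOR 12 = 12
12 XOR 15 = 3
3 XOR 3 = 0
0 XOR 6 = 6
6 XOR 1 = 7
7 XOR 4 = 3
Nim-value of the tree = 3

3


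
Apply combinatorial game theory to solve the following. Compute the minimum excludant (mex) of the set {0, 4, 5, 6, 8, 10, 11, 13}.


Set = {0, 4, 5, 6, 8, 10, 11, 13}
0 is in the set.
1 is NOT in the set. This is the mex.
mex = 1

1


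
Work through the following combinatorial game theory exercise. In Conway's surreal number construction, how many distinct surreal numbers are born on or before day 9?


Day 0: {|} = 0 is born. Count = 1.
Day n: the number of surreal numbers born by day n is 2^(n+1) - 1.
By day 0: 2^1 - 1 = 1
By day 1: 2^2 - 1 = 3
By day 2: 2^3 - 1 = 7
By day 3: 2^4 - 1 = 15
By day 4: 2^5 - 1 = 31
By day 5: 2^6 - 1 = 63
By day 6: 2^7 - 1 = 127
By day 7: 2^8 - 1 = 255
By day 8: 2^9 - 1 = 511
By day 9: 2^10 - 1 = 1023
By day 9: 1023 surreal numbers.

1023


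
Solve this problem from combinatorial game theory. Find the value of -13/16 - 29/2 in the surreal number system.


x = -13/16, y = 29/2
Converting to common denominator: 16
x = -13/16, y = 232/16
x - y = -13/16 - 29/2 = -245/16

-245/16


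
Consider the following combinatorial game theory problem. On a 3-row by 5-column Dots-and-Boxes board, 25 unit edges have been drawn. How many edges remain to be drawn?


Grid: 3 x 5 boxes, i.e. 4 rows and 6 columns of dots.
Horizontal edges: (rows + 1) * cols = 4 * 5 = 20
Vertical edges: rows * (cols + 1) = 3 * 6 = 18
Total edges: 20 + 18 = 38
Edges drawn: 25
Remaining: 38 - 25 = 13

13


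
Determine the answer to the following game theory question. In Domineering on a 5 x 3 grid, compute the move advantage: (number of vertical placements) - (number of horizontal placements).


Board is 5 x 3 (rows x cols).
Left (vertical) placements: (rows-1) * cols = 4 * 3 = 12
Right (horizontal) placements: rows * (cols-1) = 5 * 2 = 10
Advantage = Left - Right = 12 - 10 = 2

2


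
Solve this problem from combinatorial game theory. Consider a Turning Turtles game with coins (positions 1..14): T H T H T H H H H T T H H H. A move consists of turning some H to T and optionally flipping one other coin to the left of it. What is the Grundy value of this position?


Coins: T H T H T H H H H T T H H H
Key fact: a single head at position k behaves exactly like a Nim heap of size k (turning it to T and optionally flipping a coin at j < k corresponds to moving the heap from k to j, or to 0), and heads combine as a disjunctive sum (two heads at the same place would cancel, matching j XOR j = 0). So the Nim-value is the XOR of the 1-indexed positions of the heads.
Face-up positions (1-indexed): [2, 4, 6, 7, 8, 9, 12, 13, 14]
XOR 0 with 2: 0 XOR 2 = 2
XOR 2 with 4: 2 XOR 4 = 6
XOR 6 with 6: 6 XOR 6 = 0
XOR 0 with 7: 0 XOR 7 = 7
XOR 7 with 8: 7 XOR 8 = 15
XOR 15 with 9: 15 XOR 9 = 6
XOR 6 with 12: 6 XOR 12 = 10
XOR 10 with 13: 10 XOR 13 = 7
XOR 7 with 14: 7 XOR 14 = 9
Nim-value = 9

9


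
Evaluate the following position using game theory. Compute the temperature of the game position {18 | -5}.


The game is {18 | -5}, a switch {a | b} with numbers a > b.
Cooling {a | b} by t gives {a - t | b + t}, which stops being hot when a - t = b + t, i.e. at t = (a - b)/2. So the temperature of a switch is (a - b)/2.
Temperature = (Left option - Right option) / 2
= (18 - (-5)) / 2
= 23 / 2
= 23/2

23/2


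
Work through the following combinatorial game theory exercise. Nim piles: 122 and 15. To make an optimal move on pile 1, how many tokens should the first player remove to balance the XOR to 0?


Piles: 122 and 15
Current XOR: 122 XOR 15 = 117 (non-zero, so this is an N-position).
To make the XOR zero, we need to find a move that balances the piles.
For pile 1 (size 122): target = 122 XOR 117 = 15
We reduce pile 1 from 122 to 15.
Tokens removed: 122 - 15 = 107
Verification: 15 XOR 15 = 0

107


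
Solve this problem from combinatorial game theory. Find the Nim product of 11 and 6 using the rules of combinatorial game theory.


Nim multiplication is bilinear over XOR: (u XOR v) * w = (u*w) XOR (v*w).
So we split each operand into its bit components and XOR the pairwise Nim products.
11 = 1 + 2 + 8 (as XOR of powers of 2).
6 = 2 + 4 (as XOR of powers of 2).
Using the standard Nim-product table on single bits:
  2*2 = 3,   2*4 = 8,   2*8 = 12,
  4*4 = 6,   4*8 = 11,  8*8 = 13,
and  1*x = x (identity), k*l = l*k (commutative).
Pairwise Nim products:
  1 * 2 = 2
  1 * 4 = 4
  2 * 2 = 3
  2 * 4 = 8
  8 * 2 = 12
  8 * 4 = 11
XOR them: 2 XOR 4 XOR 3 XOR 8 XOR 12 XOR 11 = 10.
Result: 11 * 6 = 10 (in Nim).

10


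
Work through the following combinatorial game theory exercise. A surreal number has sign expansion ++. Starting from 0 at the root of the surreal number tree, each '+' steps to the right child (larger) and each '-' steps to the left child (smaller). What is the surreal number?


Sign expansion: ++
Rule: track bounds (lo, hi), initially (-inf, +inf). On '+', the current value becomes lo and we move to the simplest number in (value, hi): value + 1 if hi = +inf, otherwise the midpoint (value + hi)/2. On '-', the current value becomes hi and we move to value - 1 if lo = -inf, otherwise the midpoint (lo + value)/2.
Start at 0.
Step 1: sign = +, move right. Bounds: (0, +inf). Value = 1
Step 2: sign = +, move right. Bounds: (1, +inf). Value = 2
The surreal number with sign expansion ++ is 2.

2


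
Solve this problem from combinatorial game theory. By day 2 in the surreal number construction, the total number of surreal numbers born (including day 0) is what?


Day 0: {|} = 0 is born. Count = 1.
Day n: the number of surreal numbers born by day n is 2^(n+1) - 1.
By day 0: 2^1 - 1 = 1
By day 1: 2^2 - 1 = 3
By day 2: 2^3 - 1 = 7
By day 2: 7 surreal numbers.

7


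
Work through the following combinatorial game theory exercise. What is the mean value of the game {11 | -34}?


Game = {11 | -34}, a switch {a | b} with numbers a > b.
Its thermograph has left wall a - t and right wall b + t, which meet at t = (a - b)/2, where both equal (a + b)/2. So the mast (mean value) is at (a + b)/2.
Mean = (11 + (-34))/2 = -23/2 = -23/2

-23/2


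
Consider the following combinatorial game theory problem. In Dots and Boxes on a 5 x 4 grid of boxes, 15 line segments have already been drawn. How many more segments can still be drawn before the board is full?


Grid: 5 x 4 boxes, i.e. 6 rows and 5 columns of dots.
Horizontal edges: (rows + 1) * cols = 6 * 4 = 24
Vertical edges: rows * (cols + 1) = 5 * 5 = 25
Total edges: 24 + 25 = 49
Edges drawn: 15
Remaining: 49 - 15 = 34

34


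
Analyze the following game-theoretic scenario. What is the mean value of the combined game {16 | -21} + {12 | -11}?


G1 = {16 | -21}, G2 = {12 | -11}
Each is a switch {a | b} with numbers a > b; its mean value is (a + b)/2, and mean value is additive over game sums: m(G1 + G2) = m(G1) + m(G2).
Mean of G1 = (16 + (-21))/2 = -5/2 = -5/2
Mean of G2 = (12 + (-11))/2 = 1/2 = 1/2
Mean of G1 + G2 = -5/2 + 1/2 = -2

-2


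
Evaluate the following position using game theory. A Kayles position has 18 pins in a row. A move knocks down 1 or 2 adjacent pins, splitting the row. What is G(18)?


Kayles: a move removes 1 or 2 adjacent pins from a contiguous row.
Removing pins from a row of k leaves two independent rows (a, b) with a + b = k - 1 (one pin) or a + b = k - 2 (two pins); an end removal gives a = 0.
By Sprague-Grundy, G(k) = mex{ G(a) XOR G(b) } over all these splits. G(0) = 0.
G(1): splits (0,0):0^0=0 -> mex({0}) = 1
G(2): splits (0,1):0^1=1 (0,0):0^0=0 -> mex({0, 1}) = 2
G(3): splits (0,2):0^2=2 (1,1):1^1=0 (0,1):0^1=1 -> mex({0, 1, 2}) = 3
G(4): splits (0,3):0^3=3 (1,2):1^2=3 (0,2):0^2=2 (1,1):1^1=0 -> mex({0, 2, 3}) = 1
G(5): splits (0,4):0^1=1 (1,3):1^3=2 (2,2):2^2=0 (0,3):0^3=3 (1,2):1^2=3 -> mex({0, 1, 2, 3}) = 4
G(6) = mex({0, 1, 2, 4}) = 3
G(7) = mex({0, 1, 3, 4, 5}) = 2
G(8) = mex({0, 2, 3, 5, 6}) = 1
G(9) = mex({0, 1, 2, 3, 6, 7}) = 4
G(10) = mex({0, 1, 3, 4, 5, 7}) = 2
G(11) = mex({0, 1, 2, 3, 4, 5}) = 6
G(12) = mex({0, 1, 2, 3, 5, 6, 7}) = 4
G(13) = mex({0, 2, 3, 4, 6, 7}) = 1
G(14) = mex({0, 1, 4, 5, 6, 7}) = 2
G(15) = mex({0, 1, 2, 3, 4, 5, 6}) = 7
G(16) = mex({0, 2, 3, 5, 6, 7}) = 1
G(17) = mex({0, 1, 2, 3, 5, 6, 7}) = 4
G(18) = mex({0, 1, 2, 4, 5, 6}) = 3
Therefore G(18) = 3.

3


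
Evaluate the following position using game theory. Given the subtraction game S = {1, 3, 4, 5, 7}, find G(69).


The subtraction set is S = {1, 3, 4, 5, 7}.
G(k) = mex{ G(k - s) : s in S, s <= k }. We compute iteratively: G(0) = 0.
G(1) = mex({0}) = 1
G(2) = mex({1}) = 0
G(3) = mex({0}) = 1
G(4) = mex({0, 1}) = 2
G(5) = mex({0, 1, 2}) = 3
G(6) = mex({0, 1, 3}) = 2
G(7) = mex({0, 1, 2}) = 3
G(8) = mex({1, 2, 3}) = 0
G(9) = mex({0, 2, 3}) = 1
G(10) = mex({1, 2, 3}) = 0
G(11) = mex({0, 2, 3}) = 1
G(12) = mex({0, 1, 3}) = 2
G(13) = mex({0, 1, 2}) = 3
G(14) = mex({0, 1, 3}) = 2
Observe that G(8)..G(14) = 0, 1, 0, 1, 2, 3, 2 repeats G(0)..G(6) = 0, 1, 0, 1, 2, 3, 2.
For k >= max(S) = 7, G(k) is determined by the previous 7 values G(k-7)..G(k-1); a window of 7 consecutive values has recurred shifted by 8, so by induction G(k + 8) = G(k) for all k >= 0: the sequence is periodic from the start with period 8.
One period: G(0..7) = 0, 1, 0, 1, 2, 3, 2, 3.
69 mod 8 = 5, so G(69) = G(5) = 3.

3


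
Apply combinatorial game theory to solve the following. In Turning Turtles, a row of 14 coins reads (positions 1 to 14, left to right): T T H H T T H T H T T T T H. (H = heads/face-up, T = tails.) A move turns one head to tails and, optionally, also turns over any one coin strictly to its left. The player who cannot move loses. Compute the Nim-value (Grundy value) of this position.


Coins: T T H H T T H T H T T T T H
Key fact: a single head at position k behaves exactly like a Nim heap of size k (turning it to T and optionally flipping a coin at j < k corresponds to moving the heap from k to j, or to 0), and heads combine as a disjunctive sum (two heads at the same place would cancel, matching j XOR j = 0). So the Nim-value is the XOR of the 1-indexed positions of the heads.
Face-up positions (1-indexed): [3, 4, 7, 9, 14]
XOR 0 with 3: 0 XOR 3 = 3
XOR 3 with 4: 3 XOR 4 = 7
XOR 7 with 7: 7 XOR 7 = 0
XOR 0 with 9: 0 XOR 9 = 9
XOR 9 with 14: 9 XOR 14 = 7
Nim-value = 7

7


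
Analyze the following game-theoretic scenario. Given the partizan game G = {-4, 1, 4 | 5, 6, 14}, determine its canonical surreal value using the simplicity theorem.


Left options: {-4, 1, 4}, max = 4
Right options: {5, 6, 14}, min = 5
All options are numbers and max(Left) < min(Right), so by the simplicity theorem the value is the simplest (earliest-born) number strictly between 4 and 5.
No integer lies strictly between 4 and 5, so the value is the dyadic rational m/2^k in the interval with the smallest k (then m odd); search k = 1, 2, ...:
Denominator 2: 9/2 lies strictly between 4 and 5 -- found.
The simplest number in the interval is 9/2.
Game value = 9/2

9/2


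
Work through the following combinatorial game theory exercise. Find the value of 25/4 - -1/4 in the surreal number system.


x = 25/4, y = -1/4
Converting to common denominator: 4
x = 25/4, y = -1/4
x - y = 25/4 - -1/4 = 13/2

13/2


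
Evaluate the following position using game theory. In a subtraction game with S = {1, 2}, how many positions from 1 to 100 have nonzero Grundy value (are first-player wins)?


Subtraction set S = {1, 2}, so G(n) = n mod 3.
G(n) = 0 when n is a multiple of 3.
Multiples of 3 in [1, 100]: 33
N-positions (nonzero Grundy) = 100 - 33 = 67

67


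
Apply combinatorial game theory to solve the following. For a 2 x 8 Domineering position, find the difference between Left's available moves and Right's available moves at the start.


Board is 2 x 8 (rows x cols).
Left (vertical) placements: (rows-1) * cols = 1 * 8 = 8
Right (horizontal) placements: rows * (cols-1) = 2 * 7 = 14
Advantage = Left - Right = 8 - 14 = -6

-6


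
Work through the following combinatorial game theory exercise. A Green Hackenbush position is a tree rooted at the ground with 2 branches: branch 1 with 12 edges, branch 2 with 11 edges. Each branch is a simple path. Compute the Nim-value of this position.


The tree has 2 branches from the ground vertex.
In Green Hackenbush, the Nim-value of a simple path of length k is k.
Branch 1: length 12, Nim-value = 12
Branch 2: length 11, Nim-value = 11
Total Nim-value = XOR of all branch values:
0 XOR 12 = 12
12 XOR 11 = 7
Nim-value of the tree = 7

7


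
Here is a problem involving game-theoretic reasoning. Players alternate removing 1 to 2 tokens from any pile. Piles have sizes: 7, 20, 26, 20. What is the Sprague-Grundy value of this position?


Subtraction set: {1, 2}
For this subtraction set, G(n) = n mod 3 (period = max + 1 = 3).
Pile 1 (size 7): G(7) = 7 mod 3 = 1
Pile 2 (size 20): G(20) = 20 mod 3 = 2
Pile 3 (size 26): G(26) = 26 mod 3 = 2
Pile 4 (size 20): G(20) = 20 mod 3 = 2
Total Grundy value = XOR of all: 1 XOR 2 XOR 2 XOR 2 = 3

3


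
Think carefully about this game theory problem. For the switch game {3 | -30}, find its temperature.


The game is {3 | -30}, a switch {a | b} with numbers a > b.
Cooling {a | b} by t gives {a - t | b + t}, which stops being hot when a - t = b + t, i.e. at t = (a - b)/2. So the temperature of a switch is (a - b)/2.
Temperature = (Left option - Right option) / 2
= (3 - (-30)) / 2
= 33 / 2
= 33/2

33/2


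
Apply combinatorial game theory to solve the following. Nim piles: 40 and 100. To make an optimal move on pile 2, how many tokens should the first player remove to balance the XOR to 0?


Piles: 40 and 100
Current XOR: 40 XOR 100 = 76 (non-zero, so this is an N-position).
To make the XOR zero, we need to find a move that balances the piles.
For pile 2 (size 100): target = 100 XOR 76 = 40
We reduce pile 2 from 100 to 40.
Tokens removed: 100 - 40 = 60
Verification: 40 XOR 40 = 0

60


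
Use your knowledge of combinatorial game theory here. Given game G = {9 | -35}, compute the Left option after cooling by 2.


Original game: {9 | -35} (a switch {a | b} with a > b).
Cooling by t (for t below the temperature (a - b)/2 = 22) taxes each move by t: {a | b} cooled by t is {a - t | b + t}.
Cooling amount: t = 2
Cooled Left option: 9 - 2 = 7
Cooled Right option: -35 + 2 = -33
Cooled game: {7 | -33}
Left option = 7

7


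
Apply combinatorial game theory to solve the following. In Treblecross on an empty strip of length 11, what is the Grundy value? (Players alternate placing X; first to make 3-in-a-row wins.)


Treblecross: place X on empty cells; 3-in-a-row wins.
Playing within two cells of an existing X lets the opponent win at once, so sensible play treats the cells i-2..i+2 around each X as dead. The player left with no safe cell loses, so this is a normal-play take-away game on strips of safe cells.
Placing X at cell i (0-indexed) of a strip of k safe cells leaves independent strips of sizes max(0, i-2) and max(0, k-i-3). Hence G(k) = mex{ G(max(0,i-2)) XOR G(max(0,k-i-3)) : 0 <= i < k }, with G(0) = 0.
G(1): splits (0,0):0^0=0 -> mex({0}) = 1
G(2): splits (0,0):0^0=0 -> mex({0}) = 1
G(3): splits (0,0):0^0=0 -> mex({0}) = 1
G(4): splits (0,1):0^1=1 (0,0):0^0=0 -> mex({0, 1}) = 2
G(5): splits (0,2):0^1=1 (0,1):0^1=1 (0,0):0^0=0 -> mex({0, 1}) = 2
G(6) = mex({1}) = 0
G(7) = mex({0, 1, 2}) = 3
G(8) = mex({0, 1, 2}) = 3
G(9) = mex({0, 2}) = 1
G(10) = mex({0, 2, 3}) = 1
G(11) = mex({0, 3}) = 1
Therefore G(11) = 1.

1


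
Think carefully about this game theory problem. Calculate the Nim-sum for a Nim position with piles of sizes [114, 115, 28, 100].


We need the XOR (exclusive or) of all pile sizes.
After XOR-ing pile 1 (size 114): 0 XOR 114 = 114
After XOR-ing pile 2 (size 115): 114 XOR 115 = 1
After XOR-ing pile 3 (size 28): 1 XOR 28 = 29
After XOR-ing pile 4 (size 100): 29 XOR 100 = 121
The Nim-value of this position is 121.

121


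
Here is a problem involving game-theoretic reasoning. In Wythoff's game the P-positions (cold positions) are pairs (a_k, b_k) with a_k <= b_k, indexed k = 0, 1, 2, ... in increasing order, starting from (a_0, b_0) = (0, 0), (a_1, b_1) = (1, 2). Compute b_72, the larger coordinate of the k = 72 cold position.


By Wythoff's theorem, a_k = floor(k * phi) and b_k = floor(k * phi^2) = a_k + k, where phi = (1 + sqrt(5))/2 is the golden ratio.
phi = (1 + sqrt(5))/2 = 1.618034
phi^2 = phi + 1 = 2.618034
k = 72
k * phi^2 = 72 * 2.618034 = 188.498447
b_72 = floor(k * phi^2) = 188 (check: a_72 + k = 116 + 72 = 188)

188


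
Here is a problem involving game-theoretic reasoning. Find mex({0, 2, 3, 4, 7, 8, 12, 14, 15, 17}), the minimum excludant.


Set = {0, 2, 3, 4, 7, 8, 12, 14, 15, 17}
0 is in the set.
1 is NOT in the set. This is the mex.
mex = 1

1


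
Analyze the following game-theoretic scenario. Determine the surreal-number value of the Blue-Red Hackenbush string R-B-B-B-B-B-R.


Edges (from ground): R-B-B-B-B-B-R
By Berlekamp's sign-expansion rule, a Blue-Red Hackenbush stalk has the value of the surreal number whose sign sequence is the edge sequence with B -> + and R -> -.
Sign sequence: -+++++-
Trace the sign expansion in the surreal number tree, starting from 0:
Edge 1: R (sign -) -> bounds (-inf, 0), value = -1
Edge 2: B (sign +) -> bounds (-1, 0), value = -1/2
Edge 3: B (sign +) -> bounds (-1/2, 0), value = -1/4
Edge 4: B (sign +) -> bounds (-1/4, 0), value = -1/8
Edge 5: B (sign +) -> bounds (-1/8, 0), value = -1/16
Edge 6: B (sign +) -> bounds (-1/16, 0), value = -1/32
Edge 7: R (sign -) -> bounds (-1/16, -1/32), value = -3/64
Game value = -3/64

-3/64


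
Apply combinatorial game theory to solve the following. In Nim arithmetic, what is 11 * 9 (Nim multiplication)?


Nim multiplication is bilinear over XOR: (u XOR v) * w = (u*w) XOR (v*w).
So we split each operand into its bit components and XOR the pairwise Nim products.
11 = 1 + 2 + 8 (as XOR of powers of 2).
9 = 1 + 8 (as XOR of powers of 2).
Using the standard Nim-product table on single bits:
  2*2 = 3,   2*4 = 8,   2*8 = 12,
  4*4 = 6,   4*8 = 11,  8*8 = 13,
and  1*x = x (identity), k*l = l*k (commutative).
Pairwise Nim products:
  1 * 1 = 1
  1 * 8 = 8
  2 * 1 = 2
  2 * 8 = 12
  8 * 1 = 8
  8 * 8 = 13
XOR them: 1 XOR 8 XOR 2 XOR 12 XOR 8 XOR 13 = 2.
Result: 11 * 9 = 2 (in Nim).

2


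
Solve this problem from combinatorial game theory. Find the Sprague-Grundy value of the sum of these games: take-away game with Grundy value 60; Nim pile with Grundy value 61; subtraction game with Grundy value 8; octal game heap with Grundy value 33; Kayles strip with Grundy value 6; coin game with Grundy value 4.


By the Sprague-Grundy theorem, the Grundy value of a sum of games is the XOR of individual Grundy values.
take-away game: Grundy value = 60. Running XOR: 0 XOR 60 = 60
Nim pile: Grundy value = 61. Running XOR: 60 XOR 61 = 1
subtraction game: Grundy value = 8. Running XOR: 1 XOR 8 = 9
octal game heap: Grundy value = 33. Running XOR: 9 XOR 33 = 40
Kayles strip: Grundy value = 6. Running XOR: 40 XOR 6 = 46
coin game: Grundy value = 4. Running XOR: 46 XOR 4 = 42
The combined Grundy value is 42.

42
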